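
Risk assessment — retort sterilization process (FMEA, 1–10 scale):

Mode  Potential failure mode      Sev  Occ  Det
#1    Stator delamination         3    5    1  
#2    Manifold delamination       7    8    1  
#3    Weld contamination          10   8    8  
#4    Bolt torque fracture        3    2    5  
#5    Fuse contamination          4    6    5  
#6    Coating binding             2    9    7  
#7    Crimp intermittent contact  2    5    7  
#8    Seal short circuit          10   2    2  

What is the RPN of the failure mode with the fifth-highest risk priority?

RPN = Severity × Occurrence × Detection:
  #1: 3 × 5 × 1 = 15
  #2: 7 × 8 × 1 = 56
  #3: 10 × 8 × 8 = 640
  #4: 3 × 2 × 5 = 30
  #5: 4 × 6 × 5 = 120
  #6: 2 × 9 × 7 = 126
  #7: 2 × 5 × 7 = 70
  #8: 10 × 2 × 2 = 40
Sorted descending: 640, 126, 120, 70, 56, 40, 30, 15.
The fifth-highest RPN is 56 (#2).

56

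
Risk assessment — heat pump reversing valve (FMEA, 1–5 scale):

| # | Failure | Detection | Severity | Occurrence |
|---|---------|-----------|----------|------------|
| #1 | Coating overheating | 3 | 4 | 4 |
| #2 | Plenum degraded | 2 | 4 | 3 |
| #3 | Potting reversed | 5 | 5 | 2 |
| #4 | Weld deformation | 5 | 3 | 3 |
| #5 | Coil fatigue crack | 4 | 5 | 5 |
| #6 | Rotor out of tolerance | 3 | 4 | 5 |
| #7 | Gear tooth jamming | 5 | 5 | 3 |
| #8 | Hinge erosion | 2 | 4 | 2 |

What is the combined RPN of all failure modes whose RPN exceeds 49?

RPN = Severity × Occurrence × Detection:
  #1: 4 × 4 × 3 = 48
  #2: 4 × 3 × 2 = 24
  #3: 5 × 2 × 5 = 50
  #4: 3 × 3 × 5 = 45
  #5: 5 × 5 × 4 = 100
  #6: 4 × 5 × 3 = 60
  #7: 5 × 3 × 5 = 75
  #8: 4 × 2 × 2 = 16
RPN > 49: #3 (50), #5 (100), #6 (60), #7 (75).
Sum: 50 + 100 + 60 + 75 = 285.

285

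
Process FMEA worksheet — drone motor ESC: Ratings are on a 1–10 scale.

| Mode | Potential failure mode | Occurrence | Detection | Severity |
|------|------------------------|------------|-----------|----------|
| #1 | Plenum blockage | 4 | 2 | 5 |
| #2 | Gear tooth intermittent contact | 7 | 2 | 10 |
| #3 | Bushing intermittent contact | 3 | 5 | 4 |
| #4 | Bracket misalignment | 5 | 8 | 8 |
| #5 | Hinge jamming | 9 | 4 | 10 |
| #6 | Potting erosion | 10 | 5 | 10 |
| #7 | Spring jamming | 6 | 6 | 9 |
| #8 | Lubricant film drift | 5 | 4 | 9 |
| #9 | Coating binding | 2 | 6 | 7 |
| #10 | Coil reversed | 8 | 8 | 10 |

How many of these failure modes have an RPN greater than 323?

4

RPN = Severity × Occurrence × Detection:
  #1: 5 × 4 × 2 = 40
  #2: 10 × 7 × 2 = 140
  #3: 4 × 3 × 5 = 60
  #4: 8 × 5 × 8 = 320
  #5: 10 × 9 × 4 = 360
  #6: 10 × 10 × 5 = 500
  #7: 9 × 6 × 6 = 324
  #8: 9 × 5 × 4 = 180
  #9: 7 × 2 × 6 = 84
  #10: 10 × 8 × 8 = 640
Modes with RPN > 323: #5 (360), #6 (500), #7 (324), #10 (640) → 4.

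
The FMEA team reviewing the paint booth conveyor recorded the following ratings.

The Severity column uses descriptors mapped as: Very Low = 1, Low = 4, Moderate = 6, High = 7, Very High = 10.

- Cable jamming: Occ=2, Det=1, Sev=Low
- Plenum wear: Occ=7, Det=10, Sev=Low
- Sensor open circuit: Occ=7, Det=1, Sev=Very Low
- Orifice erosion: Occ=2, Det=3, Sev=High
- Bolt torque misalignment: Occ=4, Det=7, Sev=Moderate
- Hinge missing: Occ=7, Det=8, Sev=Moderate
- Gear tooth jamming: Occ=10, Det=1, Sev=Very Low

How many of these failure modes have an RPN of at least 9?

5

RPN = Severity × Occurrence × Detection:
  Cable jamming: 4 × 2 × 1 = 8
  Plenum wear: 4 × 7 × 10 = 280
  Sensor open circuit: 1 × 7 × 1 = 7
  Orifice erosion: 7 × 2 × 3 = 42
  Bolt torque misalignment: 6 × 4 × 7 = 168
  Hinge missing: 6 × 7 × 8 = 336
  Gear tooth jamming: 1 × 10 × 1 = 10
Modes with RPN ≥ 9: Plenum wear (280), Orifice erosion (42), Bolt torque misalignment (168), Hinge missing (336), Gear tooth jamming (10) → 5.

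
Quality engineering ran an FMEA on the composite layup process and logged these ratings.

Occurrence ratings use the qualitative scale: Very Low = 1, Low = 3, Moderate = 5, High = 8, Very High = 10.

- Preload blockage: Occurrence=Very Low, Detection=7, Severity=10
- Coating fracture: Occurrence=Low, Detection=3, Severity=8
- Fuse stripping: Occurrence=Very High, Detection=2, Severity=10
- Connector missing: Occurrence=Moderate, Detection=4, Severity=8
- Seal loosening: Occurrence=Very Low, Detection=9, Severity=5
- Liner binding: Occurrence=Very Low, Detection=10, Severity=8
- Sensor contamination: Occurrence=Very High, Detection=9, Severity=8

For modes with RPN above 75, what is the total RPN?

1160

RPN = Severity × Occurrence × Detection:
  Preload blockage: 10 × 1 × 7 = 70
  Coating fracture: 8 × 3 × 3 = 72
  Fuse stripping: 10 × 10 × 2 = 200
  Connector missing: 8 × 5 × 4 = 160
  Seal loosening: 5 × 1 × 9 = 45
  Liner binding: 8 × 1 × 10 = 80
  Sensor contamination: 8 × 10 × 9 = 720
RPN > 75: Fuse stripping (200), Connector missing (160), Liner binding (80), Sensor contamination (720).
Sum: 200 + 160 + 80 + 720 = 1160.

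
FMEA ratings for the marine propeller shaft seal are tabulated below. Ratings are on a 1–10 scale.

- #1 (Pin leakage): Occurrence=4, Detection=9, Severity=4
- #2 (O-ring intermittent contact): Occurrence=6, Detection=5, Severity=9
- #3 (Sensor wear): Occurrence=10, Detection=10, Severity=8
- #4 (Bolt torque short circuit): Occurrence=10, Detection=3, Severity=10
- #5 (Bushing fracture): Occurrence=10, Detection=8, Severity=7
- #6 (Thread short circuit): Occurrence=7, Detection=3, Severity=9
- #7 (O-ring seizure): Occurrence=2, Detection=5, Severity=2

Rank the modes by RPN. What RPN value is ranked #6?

RPN = Severity × Occurrence × Detection:
  #1: 4 × 4 × 9 = 144
  #2: 9 × 6 × 5 = 270
  #3: 8 × 10 × 10 = 800
  #4: 10 × 10 × 3 = 300
  #5: 7 × 10 × 8 = 560
  #6: 9 × 7 × 3 = 189
  #7: 2 × 2 × 5 = 20
Sorted descending: 800, 560, 300, 270, 189, 144, 20.
The sixth-highest RPN is 144 (#1).

144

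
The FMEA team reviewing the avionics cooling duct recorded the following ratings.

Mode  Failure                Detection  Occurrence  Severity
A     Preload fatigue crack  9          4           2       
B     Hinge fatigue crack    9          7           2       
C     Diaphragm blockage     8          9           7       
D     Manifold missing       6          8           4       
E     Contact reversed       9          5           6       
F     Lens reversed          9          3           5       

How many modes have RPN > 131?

RPN = Severity × Occurrence × Detection:
  A: 2 × 4 × 9 = 72
  B: 2 × 7 × 9 = 126
  C: 7 × 9 × 8 = 504
  D: 4 × 8 × 6 = 192
  E: 6 × 5 × 9 = 270
  F: 5 × 3 × 9 = 135
Modes with RPN > 131: C (504), D (192), E (270), F (135) → 4.

4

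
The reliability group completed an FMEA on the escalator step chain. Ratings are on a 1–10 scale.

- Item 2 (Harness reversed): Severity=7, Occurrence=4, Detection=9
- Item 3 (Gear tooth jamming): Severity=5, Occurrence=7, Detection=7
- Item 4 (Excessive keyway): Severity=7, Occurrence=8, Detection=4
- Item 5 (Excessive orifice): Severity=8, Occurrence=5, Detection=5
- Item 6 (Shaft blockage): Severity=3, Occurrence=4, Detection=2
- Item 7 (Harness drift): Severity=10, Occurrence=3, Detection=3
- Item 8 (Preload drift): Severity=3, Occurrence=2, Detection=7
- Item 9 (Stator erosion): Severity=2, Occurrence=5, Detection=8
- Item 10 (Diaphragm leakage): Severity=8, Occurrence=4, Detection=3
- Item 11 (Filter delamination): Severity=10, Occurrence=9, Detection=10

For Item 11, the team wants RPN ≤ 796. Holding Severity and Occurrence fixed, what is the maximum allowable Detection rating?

8

Item 11: S=10, O=9, D=10 → current RPN = 900.
Fixed product = 90. Need 90 × D ≤ 796, so D ≤ 796/90 = 8.84.
Maximum integer Detection rating = 8 (gives RPN 720; D=9 would give 810 > 796).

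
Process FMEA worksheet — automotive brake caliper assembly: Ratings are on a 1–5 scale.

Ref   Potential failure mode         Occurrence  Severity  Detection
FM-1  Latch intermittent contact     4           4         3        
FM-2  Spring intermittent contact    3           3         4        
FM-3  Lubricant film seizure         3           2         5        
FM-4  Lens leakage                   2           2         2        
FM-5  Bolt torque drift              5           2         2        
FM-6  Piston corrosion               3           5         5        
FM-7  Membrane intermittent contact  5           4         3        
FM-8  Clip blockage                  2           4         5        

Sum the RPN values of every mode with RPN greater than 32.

RPN = Severity × Occurrence × Detection:
  FM-1: 4 × 4 × 3 = 48
  FM-2: 3 × 3 × 4 = 36
  FM-3: 2 × 3 × 5 = 30
  FM-4: 2 × 2 × 2 = 8
  FM-5: 2 × 5 × 2 = 20
  FM-6: 5 × 3 × 5 = 75
  FM-7: 4 × 5 × 3 = 60
  FM-8: 4 × 2 × 5 = 40
RPN > 32: FM-1 (48), FM-2 (36), FM-6 (75), FM-7 (60), FM-8 (40).
Sum: 48 + 36 + 75 + 60 + 40 = 259.

259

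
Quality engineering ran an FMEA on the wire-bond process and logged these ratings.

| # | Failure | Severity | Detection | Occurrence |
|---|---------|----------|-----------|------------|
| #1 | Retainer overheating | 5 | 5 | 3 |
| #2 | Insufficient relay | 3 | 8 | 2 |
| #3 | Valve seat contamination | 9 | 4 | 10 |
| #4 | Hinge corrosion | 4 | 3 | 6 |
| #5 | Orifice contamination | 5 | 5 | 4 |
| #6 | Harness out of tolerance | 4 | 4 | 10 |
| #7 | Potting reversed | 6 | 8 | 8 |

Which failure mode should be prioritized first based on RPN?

RPN = Severity × Occurrence × Detection:
  #1: 5 × 3 × 5 = 75
  #2: 3 × 2 × 8 = 48
  #3: 9 × 10 × 4 = 360
  #4: 4 × 6 × 3 = 72
  #5: 5 × 4 × 5 = 100
  #6: 4 × 10 × 4 = 160
  #7: 6 × 8 × 8 = 384
Highest RPN is 384 → #7.

#7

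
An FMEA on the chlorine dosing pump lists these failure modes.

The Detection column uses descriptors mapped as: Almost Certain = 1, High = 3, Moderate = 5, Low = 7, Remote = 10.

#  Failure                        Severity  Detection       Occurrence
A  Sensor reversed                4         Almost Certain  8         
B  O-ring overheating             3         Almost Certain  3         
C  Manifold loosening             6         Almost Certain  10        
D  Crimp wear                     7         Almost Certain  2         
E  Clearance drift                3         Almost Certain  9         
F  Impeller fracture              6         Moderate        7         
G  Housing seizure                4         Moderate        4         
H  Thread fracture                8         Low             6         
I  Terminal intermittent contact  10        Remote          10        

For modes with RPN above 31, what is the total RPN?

1718

RPN = Severity × Occurrence × Detection:
  A: 4 × 8 × 1 = 32
  B: 3 × 3 × 1 = 9
  C: 6 × 10 × 1 = 60
  D: 7 × 2 × 1 = 14
  E: 3 × 9 × 1 = 27
  F: 6 × 7 × 5 = 210
  G: 4 × 4 × 5 = 80
  H: 8 × 6 × 7 = 336
  I: 10 × 10 × 10 = 1000
RPN > 31: A (32), C (60), F (210), G (80), H (336), I (1000).
Sum: 32 + 60 + 210 + 80 + 336 + 1000 = 1718.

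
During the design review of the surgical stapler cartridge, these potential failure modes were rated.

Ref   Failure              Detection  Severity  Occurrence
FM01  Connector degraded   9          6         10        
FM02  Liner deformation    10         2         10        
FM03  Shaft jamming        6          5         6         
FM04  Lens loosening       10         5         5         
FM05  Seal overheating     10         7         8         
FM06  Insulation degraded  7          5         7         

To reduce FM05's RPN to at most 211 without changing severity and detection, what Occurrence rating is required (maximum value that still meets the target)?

FM05: S=7, O=8, D=10 → current RPN = 560.
Fixed product = 70. Need 70 × O ≤ 211, so O ≤ 211/70 = 3.01.
Maximum integer Occurrence rating = 3 (gives RPN 210; O=4 would give 280 > 211).

3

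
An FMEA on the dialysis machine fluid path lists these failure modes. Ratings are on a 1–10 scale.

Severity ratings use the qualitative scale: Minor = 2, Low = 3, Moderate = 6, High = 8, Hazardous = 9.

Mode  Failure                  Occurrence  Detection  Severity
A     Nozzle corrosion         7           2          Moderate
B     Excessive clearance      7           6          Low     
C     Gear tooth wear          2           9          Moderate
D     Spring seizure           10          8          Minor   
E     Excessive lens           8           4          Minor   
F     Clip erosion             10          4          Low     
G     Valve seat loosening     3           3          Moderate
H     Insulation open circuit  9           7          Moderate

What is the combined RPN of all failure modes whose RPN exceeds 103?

892

RPN = Severity × Occurrence × Detection:
  A: 6 × 7 × 2 = 84
  B: 3 × 7 × 6 = 126
  C: 6 × 2 × 9 = 108
  D: 2 × 10 × 8 = 160
  E: 2 × 8 × 4 = 64
  F: 3 × 10 × 4 = 120
  G: 6 × 3 × 3 = 54
  H: 6 × 9 × 7 = 378
RPN > 103: B (126), C (108), D (160), F (120), H (378).
Sum: 126 + 108 + 160 + 120 + 378 = 892.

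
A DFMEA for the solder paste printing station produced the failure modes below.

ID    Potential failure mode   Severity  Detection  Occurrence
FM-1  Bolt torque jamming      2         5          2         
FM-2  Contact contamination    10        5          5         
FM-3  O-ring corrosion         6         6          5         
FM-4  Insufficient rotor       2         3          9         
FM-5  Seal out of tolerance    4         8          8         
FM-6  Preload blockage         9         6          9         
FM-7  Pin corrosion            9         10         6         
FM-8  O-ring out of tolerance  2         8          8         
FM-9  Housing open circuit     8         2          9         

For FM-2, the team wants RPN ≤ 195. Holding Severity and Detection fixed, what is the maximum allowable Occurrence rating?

3

FM-2: S=10, O=5, D=5 → current RPN = 250.
Fixed product = 50. Need 50 × O ≤ 195, so O ≤ 195/50 = 3.90.
Maximum integer Occurrence rating = 3 (gives RPN 150; O=4 would give 200 > 195).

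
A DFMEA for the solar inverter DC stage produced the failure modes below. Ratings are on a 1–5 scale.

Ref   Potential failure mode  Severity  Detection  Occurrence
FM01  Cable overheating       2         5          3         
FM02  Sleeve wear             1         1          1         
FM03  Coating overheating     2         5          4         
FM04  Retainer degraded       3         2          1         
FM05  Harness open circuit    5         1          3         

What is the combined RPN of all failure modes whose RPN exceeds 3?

91

RPN = Severity × Occurrence × Detection:
  FM01: 2 × 3 × 5 = 30
  FM02: 1 × 1 × 1 = 1
  FM03: 2 × 4 × 5 = 40
  FM04: 3 × 1 × 2 = 6
  FM05: 5 × 3 × 1 = 15
RPN > 3: FM01 (30), FM03 (40), FM04 (6), FM05 (15).
Sum: 30 + 40 + 6 + 15 = 91.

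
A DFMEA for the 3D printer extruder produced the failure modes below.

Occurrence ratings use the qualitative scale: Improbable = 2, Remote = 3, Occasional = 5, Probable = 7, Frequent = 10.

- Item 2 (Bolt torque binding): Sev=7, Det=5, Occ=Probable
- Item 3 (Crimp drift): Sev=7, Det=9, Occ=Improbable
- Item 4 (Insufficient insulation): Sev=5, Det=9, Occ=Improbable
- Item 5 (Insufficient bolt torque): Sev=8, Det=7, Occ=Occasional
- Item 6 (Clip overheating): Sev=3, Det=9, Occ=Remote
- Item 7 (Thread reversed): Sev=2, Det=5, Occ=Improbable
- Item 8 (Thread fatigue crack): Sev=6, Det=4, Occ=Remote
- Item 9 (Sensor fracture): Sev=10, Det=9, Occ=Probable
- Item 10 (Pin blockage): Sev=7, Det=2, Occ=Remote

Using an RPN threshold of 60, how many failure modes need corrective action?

RPN = Severity × Occurrence × Detection:
  Item 2: 7 × 7 × 5 = 245
  Item 3: 7 × 2 × 9 = 126
  Item 4: 5 × 2 × 9 = 90
  Item 5: 8 × 5 × 7 = 280
  Item 6: 3 × 3 × 9 = 81
  Item 7: 2 × 2 × 5 = 20
  Item 8: 6 × 3 × 4 = 72
  Item 9: 10 × 7 × 9 = 630
  Item 10: 7 × 3 × 2 = 42
Modes with RPN ≥ 60: Item 2 (245), Item 3 (126), Item 4 (90), Item 5 (280), Item 6 (81), Item 8 (72), Item 9 (630) → 7.

7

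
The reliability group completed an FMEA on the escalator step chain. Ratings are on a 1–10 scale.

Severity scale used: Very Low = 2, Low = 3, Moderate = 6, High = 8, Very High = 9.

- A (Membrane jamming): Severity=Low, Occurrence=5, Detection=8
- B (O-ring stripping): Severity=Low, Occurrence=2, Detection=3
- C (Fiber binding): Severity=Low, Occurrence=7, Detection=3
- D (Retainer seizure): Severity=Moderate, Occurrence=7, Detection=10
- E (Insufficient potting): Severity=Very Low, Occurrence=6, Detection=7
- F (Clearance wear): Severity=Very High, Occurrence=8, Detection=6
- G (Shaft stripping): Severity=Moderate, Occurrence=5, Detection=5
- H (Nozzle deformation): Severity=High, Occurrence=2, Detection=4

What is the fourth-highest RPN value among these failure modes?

RPN = Severity × Occurrence × Detection:
  A: 3 × 5 × 8 = 120
  B: 3 × 2 × 3 = 18
  C: 3 × 7 × 3 = 63
  D: 6 × 7 × 10 = 420
  E: 2 × 6 × 7 = 84
  F: 9 × 8 × 6 = 432
  G: 6 × 5 × 5 = 150
  H: 8 × 2 × 4 = 64
Sorted descending: 432, 420, 150, 120, 84, 64, 63, 18.
The fourth-highest RPN is 120 (A).

120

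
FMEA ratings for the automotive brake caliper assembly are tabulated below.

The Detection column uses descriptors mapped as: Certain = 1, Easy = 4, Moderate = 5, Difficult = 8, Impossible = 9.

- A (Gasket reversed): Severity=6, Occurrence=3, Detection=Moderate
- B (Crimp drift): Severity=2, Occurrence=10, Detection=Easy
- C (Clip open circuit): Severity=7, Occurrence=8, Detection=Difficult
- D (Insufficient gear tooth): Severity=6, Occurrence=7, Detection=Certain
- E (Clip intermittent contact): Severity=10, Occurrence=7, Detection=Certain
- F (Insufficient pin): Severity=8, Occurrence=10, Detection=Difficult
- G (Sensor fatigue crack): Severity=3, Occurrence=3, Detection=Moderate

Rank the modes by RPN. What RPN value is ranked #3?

RPN = Severity × Occurrence × Detection:
  A: 6 × 3 × 5 = 90
  B: 2 × 10 × 4 = 80
  C: 7 × 8 × 8 = 448
  D: 6 × 7 × 1 = 42
  E: 10 × 7 × 1 = 70
  F: 8 × 10 × 8 = 640
  G: 3 × 3 × 5 = 45
Sorted descending: 640, 448, 90, 80, 70, 45, 42.
The third-highest RPN is 90 (A).

90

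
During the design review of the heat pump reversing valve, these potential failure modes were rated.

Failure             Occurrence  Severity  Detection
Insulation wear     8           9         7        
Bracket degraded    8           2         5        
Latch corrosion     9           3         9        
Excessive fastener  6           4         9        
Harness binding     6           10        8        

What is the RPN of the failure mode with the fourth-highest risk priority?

216

RPN = Severity × Occurrence × Detection:
  Insulation wear: 9 × 8 × 7 = 504
  Bracket degraded: 2 × 8 × 5 = 80
  Latch corrosion: 3 × 9 × 9 = 243
  Excessive fastener: 4 × 6 × 9 = 216
  Harness binding: 10 × 6 × 8 = 480
Sorted descending: 504, 480, 243, 216, 80.
The fourth-highest RPN is 216 (Excessive fastener).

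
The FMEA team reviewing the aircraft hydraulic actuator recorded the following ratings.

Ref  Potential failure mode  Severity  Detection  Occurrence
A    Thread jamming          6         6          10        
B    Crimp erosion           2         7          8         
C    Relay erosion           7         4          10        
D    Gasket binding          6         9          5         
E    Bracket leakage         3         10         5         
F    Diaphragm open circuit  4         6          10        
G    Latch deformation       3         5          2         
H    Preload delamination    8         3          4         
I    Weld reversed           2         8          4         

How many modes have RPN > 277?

2

RPN = Severity × Occurrence × Detection:
  A: 6 × 10 × 6 = 360
  B: 2 × 8 × 7 = 112
  C: 7 × 10 × 4 = 280
  D: 6 × 5 × 9 = 270
  E: 3 × 5 × 10 = 150
  F: 4 × 10 × 6 = 240
  G: 3 × 2 × 5 = 30
  H: 8 × 4 × 3 = 96
  I: 2 × 4 × 8 = 64
Modes with RPN > 277: A (360), C (280) → 2.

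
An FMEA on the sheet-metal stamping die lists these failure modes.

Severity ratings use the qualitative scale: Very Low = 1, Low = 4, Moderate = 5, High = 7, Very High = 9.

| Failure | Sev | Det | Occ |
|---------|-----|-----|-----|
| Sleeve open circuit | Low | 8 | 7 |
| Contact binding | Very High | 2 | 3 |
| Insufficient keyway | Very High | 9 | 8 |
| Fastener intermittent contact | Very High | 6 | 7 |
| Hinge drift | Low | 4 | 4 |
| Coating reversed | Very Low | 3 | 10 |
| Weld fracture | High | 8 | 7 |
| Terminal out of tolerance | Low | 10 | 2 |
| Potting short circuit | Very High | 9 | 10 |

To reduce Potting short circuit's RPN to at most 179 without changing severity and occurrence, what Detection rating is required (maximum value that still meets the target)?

Potting short circuit: S=9, O=10, D=9 → current RPN = 810.
Fixed product = 90. Need 90 × D ≤ 179, so D ≤ 179/90 = 1.99.
Maximum integer Detection rating = 1 (gives RPN 90; D=2 would give 180 > 179).

1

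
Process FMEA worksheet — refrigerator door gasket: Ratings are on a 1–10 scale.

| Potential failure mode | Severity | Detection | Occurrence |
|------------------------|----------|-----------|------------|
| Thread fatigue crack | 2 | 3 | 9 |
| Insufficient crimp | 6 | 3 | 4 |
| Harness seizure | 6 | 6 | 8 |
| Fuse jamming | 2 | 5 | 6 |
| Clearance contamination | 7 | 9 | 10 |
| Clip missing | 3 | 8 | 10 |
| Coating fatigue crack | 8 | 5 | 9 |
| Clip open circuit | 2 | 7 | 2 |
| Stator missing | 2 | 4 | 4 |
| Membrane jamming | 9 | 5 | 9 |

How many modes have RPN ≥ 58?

RPN = Severity × Occurrence × Detection:
  Thread fatigue crack: 2 × 9 × 3 = 54
  Insufficient crimp: 6 × 4 × 3 = 72
  Harness seizure: 6 × 8 × 6 = 288
  Fuse jamming: 2 × 6 × 5 = 60
  Clearance contamination: 7 × 10 × 9 = 630
  Clip missing: 3 × 10 × 8 = 240
  Coating fatigue crack: 8 × 9 × 5 = 360
  Clip open circuit: 2 × 2 × 7 = 28
  Stator missing: 2 × 4 × 4 = 32
  Membrane jamming: 9 × 9 × 5 = 405
Modes with RPN ≥ 58: Insufficient crimp (72), Harness seizure (288), Fuse jamming (60), Clearance contamination (630), Clip missing (240), Coating fatigue crack (360), Membrane jamming (405) → 7.

7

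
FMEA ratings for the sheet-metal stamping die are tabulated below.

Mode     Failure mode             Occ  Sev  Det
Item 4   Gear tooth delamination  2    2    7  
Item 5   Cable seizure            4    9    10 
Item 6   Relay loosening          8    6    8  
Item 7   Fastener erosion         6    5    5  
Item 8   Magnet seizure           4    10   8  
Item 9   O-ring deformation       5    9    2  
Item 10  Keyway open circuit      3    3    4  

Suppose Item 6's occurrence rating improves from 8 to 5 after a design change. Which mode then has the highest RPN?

Item 5

RPN = Severity × Occurrence × Detection:
  Item 4: 2 × 2 × 7 = 28
  Item 5: 9 × 4 × 10 = 360
  Item 6: 6 × 8 × 8 = 384
  Item 7: 5 × 6 × 5 = 150
  Item 8: 10 × 4 × 8 = 320
  Item 9: 9 × 5 × 2 = 90
  Item 10: 3 × 3 × 4 = 36
After action: Item 6 → 6 × 5 × 8 = 240.
Revised RPNs: Item 5=360, Item 8=320, Item 6=240, Item 7=150, Item 9=90, Item 10=36, Item 4=28.
Highest is now Item 5 (360).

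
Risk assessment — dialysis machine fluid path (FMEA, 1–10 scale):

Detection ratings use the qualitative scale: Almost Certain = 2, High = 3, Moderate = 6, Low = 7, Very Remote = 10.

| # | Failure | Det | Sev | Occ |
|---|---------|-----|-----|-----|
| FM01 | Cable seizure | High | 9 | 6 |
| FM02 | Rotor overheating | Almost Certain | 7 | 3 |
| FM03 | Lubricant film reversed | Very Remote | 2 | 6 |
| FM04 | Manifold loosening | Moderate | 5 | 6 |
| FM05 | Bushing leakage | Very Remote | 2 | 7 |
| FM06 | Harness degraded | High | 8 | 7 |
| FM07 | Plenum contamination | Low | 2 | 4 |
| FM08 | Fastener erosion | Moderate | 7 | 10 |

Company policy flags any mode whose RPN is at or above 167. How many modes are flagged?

3

RPN = Severity × Occurrence × Detection:
  FM01: 9 × 6 × 3 = 162
  FM02: 7 × 3 × 2 = 42
  FM03: 2 × 6 × 10 = 120
  FM04: 5 × 6 × 6 = 180
  FM05: 2 × 7 × 10 = 140
  FM06: 8 × 7 × 3 = 168
  FM07: 2 × 4 × 7 = 56
  FM08: 7 × 10 × 6 = 420
Modes with RPN ≥ 167: FM04 (180), FM06 (168), FM08 (420) → 3.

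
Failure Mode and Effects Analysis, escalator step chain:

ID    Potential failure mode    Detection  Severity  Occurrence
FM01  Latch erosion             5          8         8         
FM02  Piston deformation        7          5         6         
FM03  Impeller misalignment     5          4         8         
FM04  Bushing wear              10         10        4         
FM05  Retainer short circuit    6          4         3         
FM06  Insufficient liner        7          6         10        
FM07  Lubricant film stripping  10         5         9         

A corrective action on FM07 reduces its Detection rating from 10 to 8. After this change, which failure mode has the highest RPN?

FM06

RPN = Severity × Occurrence × Detection:
  FM01: 8 × 8 × 5 = 320
  FM02: 5 × 6 × 7 = 210
  FM03: 4 × 8 × 5 = 160
  FM04: 10 × 4 × 10 = 400
  FM05: 4 × 3 × 6 = 72
  FM06: 6 × 10 × 7 = 420
  FM07: 5 × 9 × 10 = 450
After action: FM07 → 5 × 9 × 8 = 360.
Revised RPNs: FM06=420, FM04=400, FM07=360, FM01=320, FM02=210, FM03=160, FM05=72.
Highest is now FM06 (420).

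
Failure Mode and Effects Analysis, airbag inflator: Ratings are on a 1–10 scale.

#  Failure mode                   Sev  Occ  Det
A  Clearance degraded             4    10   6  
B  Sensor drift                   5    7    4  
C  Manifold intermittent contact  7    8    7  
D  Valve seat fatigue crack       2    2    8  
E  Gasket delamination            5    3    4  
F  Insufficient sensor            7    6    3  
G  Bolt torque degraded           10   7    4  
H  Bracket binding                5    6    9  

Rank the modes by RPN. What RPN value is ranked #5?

140

RPN = Severity × Occurrence × Detection:
  A: 4 × 10 × 6 = 240
  B: 5 × 7 × 4 = 140
  C: 7 × 8 × 7 = 392
  D: 2 × 2 × 8 = 32
  E: 5 × 3 × 4 = 60
  F: 7 × 6 × 3 = 126
  G: 10 × 7 × 4 = 280
  H: 5 × 6 × 9 = 270
Sorted descending: 392, 280, 270, 240, 140, 126, 60, 32.
The fifth-highest RPN is 140 (B).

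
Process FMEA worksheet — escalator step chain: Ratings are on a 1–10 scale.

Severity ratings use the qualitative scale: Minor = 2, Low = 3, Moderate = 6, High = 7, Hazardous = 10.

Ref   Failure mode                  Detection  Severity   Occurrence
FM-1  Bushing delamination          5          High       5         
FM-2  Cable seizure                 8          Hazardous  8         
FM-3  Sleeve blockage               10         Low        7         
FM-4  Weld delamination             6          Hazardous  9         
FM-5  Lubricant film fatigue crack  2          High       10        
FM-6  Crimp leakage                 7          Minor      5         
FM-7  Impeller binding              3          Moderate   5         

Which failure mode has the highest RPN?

FM-2

RPN = Severity × Occurrence × Detection:
  FM-1: 7 × 5 × 5 = 175
  FM-2: 10 × 8 × 8 = 640
  FM-3: 3 × 7 × 10 = 210
  FM-4: 10 × 9 × 6 = 540
  FM-5: 7 × 10 × 2 = 140
  FM-6: 2 × 5 × 7 = 70
  FM-7: 6 × 5 × 3 = 90
Highest RPN is 640 → FM-2.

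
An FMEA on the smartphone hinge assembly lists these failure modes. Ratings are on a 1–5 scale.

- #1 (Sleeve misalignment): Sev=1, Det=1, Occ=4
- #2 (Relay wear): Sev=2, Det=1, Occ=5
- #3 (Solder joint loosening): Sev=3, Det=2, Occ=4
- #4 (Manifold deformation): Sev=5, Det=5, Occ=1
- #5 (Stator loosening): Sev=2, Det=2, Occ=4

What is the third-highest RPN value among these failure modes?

RPN = Severity × Occurrence × Detection:
  #1: 1 × 4 × 1 = 4
  #2: 2 × 5 × 1 = 10
  #3: 3 × 4 × 2 = 24
  #4: 5 × 1 × 5 = 25
  #5: 2 × 4 × 2 = 16
Sorted descending: 25, 24, 16, 10, 4.
The third-highest RPN is 16 (#5).

16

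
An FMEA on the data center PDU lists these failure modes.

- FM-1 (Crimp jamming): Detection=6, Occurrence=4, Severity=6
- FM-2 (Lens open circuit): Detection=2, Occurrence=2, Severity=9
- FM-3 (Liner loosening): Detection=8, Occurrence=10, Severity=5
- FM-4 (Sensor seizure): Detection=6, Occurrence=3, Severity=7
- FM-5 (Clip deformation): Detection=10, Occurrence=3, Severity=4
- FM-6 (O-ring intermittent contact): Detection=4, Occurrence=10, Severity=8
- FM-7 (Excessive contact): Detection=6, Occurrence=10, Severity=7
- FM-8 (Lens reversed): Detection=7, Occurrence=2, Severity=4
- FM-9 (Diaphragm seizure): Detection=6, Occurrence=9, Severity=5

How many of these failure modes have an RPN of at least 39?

RPN = Severity × Occurrence × Detection:
  FM-1: 6 × 4 × 6 = 144
  FM-2: 9 × 2 × 2 = 36
  FM-3: 5 × 10 × 8 = 400
  FM-4: 7 × 3 × 6 = 126
  FM-5: 4 × 3 × 10 = 120
  FM-6: 8 × 10 × 4 = 320
  FM-7: 7 × 10 × 6 = 420
  FM-8: 4 × 2 × 7 = 56
  FM-9: 5 × 9 × 6 = 270
Modes with RPN ≥ 39: FM-1 (144), FM-3 (400), FM-4 (126), FM-5 (120), FM-6 (320), FM-7 (420), FM-8 (56), FM-9 (270) → 8.

8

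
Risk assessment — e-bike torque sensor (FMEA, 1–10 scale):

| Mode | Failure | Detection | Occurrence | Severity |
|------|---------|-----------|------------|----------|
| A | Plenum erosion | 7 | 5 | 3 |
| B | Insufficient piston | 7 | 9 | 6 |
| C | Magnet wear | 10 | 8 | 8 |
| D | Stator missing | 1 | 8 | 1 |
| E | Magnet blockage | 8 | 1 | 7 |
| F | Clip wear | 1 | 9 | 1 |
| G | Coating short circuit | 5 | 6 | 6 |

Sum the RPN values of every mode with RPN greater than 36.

RPN = Severity × Occurrence × Detection:
  A: 3 × 5 × 7 = 105
  B: 6 × 9 × 7 = 378
  C: 8 × 8 × 10 = 640
  D: 1 × 8 × 1 = 8
  E: 7 × 1 × 8 = 56
  F: 1 × 9 × 1 = 9
  G: 6 × 6 × 5 = 180
RPN > 36: A (105), B (378), C (640), E (56), G (180).
Sum: 105 + 378 + 640 + 56 + 180 = 1359.

1359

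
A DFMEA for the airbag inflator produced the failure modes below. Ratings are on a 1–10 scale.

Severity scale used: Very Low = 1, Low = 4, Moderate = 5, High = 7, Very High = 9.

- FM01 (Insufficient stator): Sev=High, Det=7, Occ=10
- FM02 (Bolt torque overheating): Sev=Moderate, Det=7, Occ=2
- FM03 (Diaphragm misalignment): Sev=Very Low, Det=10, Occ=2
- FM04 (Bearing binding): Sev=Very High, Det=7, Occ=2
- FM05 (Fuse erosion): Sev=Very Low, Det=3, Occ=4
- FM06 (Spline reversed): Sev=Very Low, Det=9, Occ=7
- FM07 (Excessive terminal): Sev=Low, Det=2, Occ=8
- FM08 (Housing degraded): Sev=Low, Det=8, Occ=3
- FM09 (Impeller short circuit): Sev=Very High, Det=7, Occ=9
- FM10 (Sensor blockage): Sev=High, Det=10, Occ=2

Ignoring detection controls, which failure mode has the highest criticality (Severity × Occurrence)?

FM09

Criticality = Severity × Occurrence:
  FM01: 7 × 10 = 70
  FM02: 5 × 2 = 10
  FM03: 1 × 2 = 2
  FM04: 9 × 2 = 18
  FM05: 1 × 4 = 4
  FM06: 1 × 7 = 7
  FM07: 4 × 8 = 32
  FM08: 4 × 3 = 12
  FM09: 9 × 9 = 81
  FM10: 7 × 2 = 14
Highest criticality is 81 → FM09.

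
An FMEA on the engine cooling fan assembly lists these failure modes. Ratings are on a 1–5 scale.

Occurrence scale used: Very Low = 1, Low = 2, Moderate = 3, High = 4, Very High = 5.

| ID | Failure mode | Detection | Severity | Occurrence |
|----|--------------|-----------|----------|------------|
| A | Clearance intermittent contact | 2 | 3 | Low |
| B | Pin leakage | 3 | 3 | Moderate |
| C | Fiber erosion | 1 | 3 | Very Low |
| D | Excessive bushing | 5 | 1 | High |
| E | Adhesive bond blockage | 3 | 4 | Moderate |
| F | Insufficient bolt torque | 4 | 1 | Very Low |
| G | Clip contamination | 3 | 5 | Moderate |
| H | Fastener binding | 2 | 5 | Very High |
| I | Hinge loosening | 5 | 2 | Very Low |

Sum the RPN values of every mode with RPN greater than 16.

178

RPN = Severity × Occurrence × Detection:
  A: 3 × 2 × 2 = 12
  B: 3 × 3 × 3 = 27
  C: 3 × 1 × 1 = 3
  D: 1 × 4 × 5 = 20
  E: 4 × 3 × 3 = 36
  F: 1 × 1 × 4 = 4
  G: 5 × 3 × 3 = 45
  H: 5 × 5 × 2 = 50
  I: 2 × 1 × 5 = 10
RPN > 16: B (27), D (20), E (36), G (45), H (50).
Sum: 27 + 20 + 36 + 45 + 50 = 178.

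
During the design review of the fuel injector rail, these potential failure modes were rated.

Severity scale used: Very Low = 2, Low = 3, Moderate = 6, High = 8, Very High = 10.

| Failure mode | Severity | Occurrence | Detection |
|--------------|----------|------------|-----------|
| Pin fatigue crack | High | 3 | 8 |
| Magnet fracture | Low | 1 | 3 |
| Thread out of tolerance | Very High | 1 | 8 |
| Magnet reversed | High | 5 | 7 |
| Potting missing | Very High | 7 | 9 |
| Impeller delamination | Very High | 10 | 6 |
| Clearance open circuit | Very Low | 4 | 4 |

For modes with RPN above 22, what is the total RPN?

RPN = Severity × Occurrence × Detection:
  Pin fatigue crack: 8 × 3 × 8 = 192
  Magnet fracture: 3 × 1 × 3 = 9
  Thread out of tolerance: 10 × 1 × 8 = 80
  Magnet reversed: 8 × 5 × 7 = 280
  Potting missing: 10 × 7 × 9 = 630
  Impeller delamination: 10 × 10 × 6 = 600
  Clearance open circuit: 2 × 4 × 4 = 32
RPN > 22: Pin fatigue crack (192), Thread out of tolerance (80), Magnet reversed (280), Potting missing (630), Impeller delamination (600), Clearance open circuit (32).
Sum: 192 + 80 + 280 + 630 + 600 + 32 = 1814.

1814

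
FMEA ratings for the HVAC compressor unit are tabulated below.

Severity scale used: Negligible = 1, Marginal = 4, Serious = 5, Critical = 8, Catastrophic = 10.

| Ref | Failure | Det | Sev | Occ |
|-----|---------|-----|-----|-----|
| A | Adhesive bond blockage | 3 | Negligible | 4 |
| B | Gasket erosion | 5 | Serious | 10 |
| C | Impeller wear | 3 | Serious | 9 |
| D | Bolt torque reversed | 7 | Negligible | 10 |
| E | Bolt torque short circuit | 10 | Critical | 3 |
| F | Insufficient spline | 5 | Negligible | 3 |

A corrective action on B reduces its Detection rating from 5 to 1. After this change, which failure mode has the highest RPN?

RPN = Severity × Occurrence × Detection:
  A: 1 × 4 × 3 = 12
  B: 5 × 10 × 5 = 250
  C: 5 × 9 × 3 = 135
  D: 1 × 10 × 7 = 70
  E: 8 × 3 × 10 = 240
  F: 1 × 3 × 5 = 15
After action: B → 5 × 10 × 1 = 50.
Revised RPNs: E=240, C=135, D=70, B=50, F=15, A=12.
Highest is now E (240).

E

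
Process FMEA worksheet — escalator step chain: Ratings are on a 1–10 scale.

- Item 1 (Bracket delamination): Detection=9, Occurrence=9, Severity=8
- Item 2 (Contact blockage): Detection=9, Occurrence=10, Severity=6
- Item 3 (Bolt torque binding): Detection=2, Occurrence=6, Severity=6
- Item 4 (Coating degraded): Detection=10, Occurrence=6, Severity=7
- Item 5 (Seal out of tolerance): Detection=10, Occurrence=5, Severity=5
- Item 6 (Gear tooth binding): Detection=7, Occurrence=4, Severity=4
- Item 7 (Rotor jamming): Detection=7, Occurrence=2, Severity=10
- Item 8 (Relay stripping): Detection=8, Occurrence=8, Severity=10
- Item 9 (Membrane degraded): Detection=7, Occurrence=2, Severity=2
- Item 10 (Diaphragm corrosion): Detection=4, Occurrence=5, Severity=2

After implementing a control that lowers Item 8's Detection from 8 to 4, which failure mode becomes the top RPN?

RPN = Severity × Occurrence × Detection:
  Item 1: 8 × 9 × 9 = 648
  Item 2: 6 × 10 × 9 = 540
  Item 3: 6 × 6 × 2 = 72
  Item 4: 7 × 6 × 10 = 420
  Item 5: 5 × 5 × 10 = 250
  Item 6: 4 × 4 × 7 = 112
  Item 7: 10 × 2 × 7 = 140
  Item 8: 10 × 8 × 8 = 640
  Item 9: 2 × 2 × 7 = 28
  Item 10: 2 × 5 × 4 = 40
After action: Item 8 → 10 × 8 × 4 = 320.
Revised RPNs: Item 1=648, Item 2=540, Item 4=420, Item 8=320, Item 5=250, Item 7=140, Item 6=112, Item 3=72, Item 10=40, Item 9=28.
Highest is now Item 1 (648).

Item 1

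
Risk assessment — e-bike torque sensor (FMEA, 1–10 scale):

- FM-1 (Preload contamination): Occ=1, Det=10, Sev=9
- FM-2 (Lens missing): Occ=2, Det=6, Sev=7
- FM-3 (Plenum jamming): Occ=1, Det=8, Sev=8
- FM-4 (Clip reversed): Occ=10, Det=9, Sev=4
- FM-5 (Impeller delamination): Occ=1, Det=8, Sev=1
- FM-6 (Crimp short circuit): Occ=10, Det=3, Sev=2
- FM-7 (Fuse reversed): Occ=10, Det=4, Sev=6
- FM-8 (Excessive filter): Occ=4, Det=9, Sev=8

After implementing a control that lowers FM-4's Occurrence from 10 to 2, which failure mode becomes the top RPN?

FM-8

RPN = Severity × Occurrence × Detection:
  FM-1: 9 × 1 × 10 = 90
  FM-2: 7 × 2 × 6 = 84
  FM-3: 8 × 1 × 8 = 64
  FM-4: 4 × 10 × 9 = 360
  FM-5: 1 × 1 × 8 = 8
  FM-6: 2 × 10 × 3 = 60
  FM-7: 6 × 10 × 4 = 240
  FM-8: 8 × 4 × 9 = 288
After action: FM-4 → 4 × 2 × 9 = 72.
Revised RPNs: FM-8=288, FM-7=240, FM-1=90, FM-2=84, FM-4=72, FM-3=64, FM-6=60, FM-5=8.
Highest is now FM-8 (288).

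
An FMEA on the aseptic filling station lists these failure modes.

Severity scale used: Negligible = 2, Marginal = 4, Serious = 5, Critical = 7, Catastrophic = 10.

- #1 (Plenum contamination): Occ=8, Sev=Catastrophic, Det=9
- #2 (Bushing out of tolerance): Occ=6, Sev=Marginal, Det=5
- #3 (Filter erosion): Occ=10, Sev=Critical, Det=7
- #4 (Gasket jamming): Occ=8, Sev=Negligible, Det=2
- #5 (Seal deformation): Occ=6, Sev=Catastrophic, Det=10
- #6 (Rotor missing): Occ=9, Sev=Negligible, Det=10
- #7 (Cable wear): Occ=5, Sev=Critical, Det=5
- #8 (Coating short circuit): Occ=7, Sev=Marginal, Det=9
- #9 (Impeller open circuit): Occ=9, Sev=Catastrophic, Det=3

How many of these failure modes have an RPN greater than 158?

RPN = Severity × Occurrence × Detection:
  #1: 10 × 8 × 9 = 720
  #2: 4 × 6 × 5 = 120
  #3: 7 × 10 × 7 = 490
  #4: 2 × 8 × 2 = 32
  #5: 10 × 6 × 10 = 600
  #6: 2 × 9 × 10 = 180
  #7: 7 × 5 × 5 = 175
  #8: 4 × 7 × 9 = 252
  #9: 10 × 9 × 3 = 270
Modes with RPN > 158: #1 (720), #3 (490), #5 (600), #6 (180), #7 (175), #8 (252), #9 (270) → 7.

7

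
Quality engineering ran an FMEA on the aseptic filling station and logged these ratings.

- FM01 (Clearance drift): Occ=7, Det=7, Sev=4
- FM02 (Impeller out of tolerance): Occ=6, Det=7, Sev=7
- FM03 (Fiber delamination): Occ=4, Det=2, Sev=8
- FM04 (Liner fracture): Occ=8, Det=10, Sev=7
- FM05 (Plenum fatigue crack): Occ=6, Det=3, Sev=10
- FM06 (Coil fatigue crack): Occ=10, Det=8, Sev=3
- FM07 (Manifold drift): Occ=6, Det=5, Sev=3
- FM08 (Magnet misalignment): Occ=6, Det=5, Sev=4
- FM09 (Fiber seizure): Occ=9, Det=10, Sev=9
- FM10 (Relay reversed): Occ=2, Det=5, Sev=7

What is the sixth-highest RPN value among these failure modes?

RPN = Severity × Occurrence × Detection:
  FM01: 4 × 7 × 7 = 196
  FM02: 7 × 6 × 7 = 294
  FM03: 8 × 4 × 2 = 64
  FM04: 7 × 8 × 10 = 560
  FM05: 10 × 6 × 3 = 180
  FM06: 3 × 10 × 8 = 240
  FM07: 3 × 6 × 5 = 90
  FM08: 4 × 6 × 5 = 120
  FM09: 9 × 9 × 10 = 810
  FM10: 7 × 2 × 5 = 70
Sorted descending: 810, 560, 294, 240, 196, 180, 120, 90, 70, 64.
The sixth-highest RPN is 180 (FM05).

180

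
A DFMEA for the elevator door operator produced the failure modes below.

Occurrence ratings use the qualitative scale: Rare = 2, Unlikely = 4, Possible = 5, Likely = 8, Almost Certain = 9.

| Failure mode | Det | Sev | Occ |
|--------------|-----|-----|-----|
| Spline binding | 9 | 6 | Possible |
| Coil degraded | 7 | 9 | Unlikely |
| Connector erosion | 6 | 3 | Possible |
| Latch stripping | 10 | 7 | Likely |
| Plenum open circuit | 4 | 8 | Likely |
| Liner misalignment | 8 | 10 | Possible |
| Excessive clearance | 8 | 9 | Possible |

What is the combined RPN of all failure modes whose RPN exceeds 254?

RPN = Severity × Occurrence × Detection:
  Spline binding: 6 × 5 × 9 = 270
  Coil degraded: 9 × 4 × 7 = 252
  Connector erosion: 3 × 5 × 6 = 90
  Latch stripping: 7 × 8 × 10 = 560
  Plenum open circuit: 8 × 8 × 4 = 256
  Liner misalignment: 10 × 5 × 8 = 400
  Excessive clearance: 9 × 5 × 8 = 360
RPN > 254: Spline binding (270), Latch stripping (560), Plenum open circuit (256), Liner misalignment (400), Excessive clearance (360).
Sum: 270 + 560 + 256 + 400 + 360 = 1846.

1846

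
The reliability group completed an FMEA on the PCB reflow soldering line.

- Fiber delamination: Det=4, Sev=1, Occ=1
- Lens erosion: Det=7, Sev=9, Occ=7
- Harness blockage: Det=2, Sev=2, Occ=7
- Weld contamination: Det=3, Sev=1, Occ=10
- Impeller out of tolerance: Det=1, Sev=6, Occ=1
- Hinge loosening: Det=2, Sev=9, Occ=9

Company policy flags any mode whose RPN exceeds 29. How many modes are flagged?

3

RPN = Severity × Occurrence × Detection:
  Fiber delamination: 1 × 1 × 4 = 4
  Lens erosion: 9 × 7 × 7 = 441
  Harness blockage: 2 × 7 × 2 = 28
  Weld contamination: 1 × 10 × 3 = 30
  Impeller out of tolerance: 6 × 1 × 1 = 6
  Hinge loosening: 9 × 9 × 2 = 162
Modes with RPN > 29: Lens erosion (441), Weld contamination (30), Hinge loosening (162) → 3.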